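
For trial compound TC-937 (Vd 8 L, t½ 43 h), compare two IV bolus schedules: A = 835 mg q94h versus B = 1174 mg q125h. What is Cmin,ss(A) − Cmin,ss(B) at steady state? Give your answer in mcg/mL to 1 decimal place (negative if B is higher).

6.8 mcg/mL

Regimen A: f = (1/2)^(94/43) ≈ 0.2198; Cmin,ss = (835/8)·f/(1−f) ≈ 29.405 mcg/mL.
Regimen B: f = (1/2)^(125/43) ≈ 0.1333; Cmin,ss = (1174/8)·f/(1−f) ≈ 22.570 mcg/mL.
Difference ≈ 29.405 − 22.570 ≈ 6.835 mcg/mL.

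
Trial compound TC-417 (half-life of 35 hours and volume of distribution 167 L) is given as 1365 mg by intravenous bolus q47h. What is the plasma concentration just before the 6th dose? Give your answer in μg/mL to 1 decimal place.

5.3 μg/mL

f = (1/2)^(τ/t½) = (1/2)^(47/35) ≈ 0.3942.
C₀ = D/Vd = 1365/167 ≈ 8.174 μg/mL.
Before the 6th dose, 5 doses have been given. Superposition: Cmin = C₀·(f + f² + … + f^5).
≈ 8.174 × (0.3942 + 0.1554 + 0.0613 + 0.0241 + 0.0095) ≈ 8.174 × 0.6445 ≈ 5.268 μg/mL.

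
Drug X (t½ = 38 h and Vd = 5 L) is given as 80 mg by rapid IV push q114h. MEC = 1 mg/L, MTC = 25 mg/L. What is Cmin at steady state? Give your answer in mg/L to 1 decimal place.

τ = 114 h = 3 half-lives, so f = (1/2)^3 = 0.125.
Accumulation ratio R = 1/(1 − f) = 1/0.875 = 8/7.
Single-dose peak C₀ = D/Vd = 80/5 = 16 mg/L.
Steady-state peak Cmax,ss = C₀·R = 16 × 8/7 ≈ 18.286 mg/L.
Steady-state trough Cmin,ss = Cmax,ss·f ≈ 18.286 × 0.125 ≈ 2.286 mg/L.
Trough 2.3 mg/L vs MEC 1 mg/L: adequate.

2.3 mg/L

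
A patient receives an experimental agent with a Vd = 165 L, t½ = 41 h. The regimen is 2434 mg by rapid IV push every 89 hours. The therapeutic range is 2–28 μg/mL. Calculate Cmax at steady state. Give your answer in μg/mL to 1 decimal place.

τ/t½ = 89/41 ≈ 2.1707, so fraction remaining f = (1/2)^(89/41) ≈ 0.2221.
At steady state, accumulation factor R = 1/(1 − e^(−kτ)) ≈ 1.2855.
Each bolus raises the concentration by D/Vd = 2434/165 ≈ 14.752 μg/mL.
Steady-state peak Cmax,ss = C₀·R ≈ 14.752 × 1.2855 ≈ 18.964 μg/mL.
Peak 19.0 μg/mL vs MTC 28 μg/mL: below toxic threshold.

19.0 μg/mL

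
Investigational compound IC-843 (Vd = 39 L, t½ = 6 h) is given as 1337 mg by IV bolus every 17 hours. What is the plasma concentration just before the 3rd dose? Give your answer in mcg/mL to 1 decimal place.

f = (1/2)^(τ/t½) = (1/2)^(17/6) ≈ 0.1403.
C₀ = D/Vd = 1337/39 ≈ 34.282 mcg/mL.
Before the 3rd dose, 2 doses have been given. Superposition: Cmin = C₀·(f + f²).
≈ 34.282 × (0.1403 + 0.0197) ≈ 34.282 × 0.1600 ≈ 5.485 mcg/mL.

5.5 mcg/mL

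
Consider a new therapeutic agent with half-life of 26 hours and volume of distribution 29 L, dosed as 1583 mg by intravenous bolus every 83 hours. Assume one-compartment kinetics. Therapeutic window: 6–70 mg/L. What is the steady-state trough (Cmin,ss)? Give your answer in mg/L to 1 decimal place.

6.7 mg/L

τ/t½ = 83/26 ≈ 3.1923, so fraction remaining f = (1/2)^(83/26) ≈ 0.1094.
Accumulation ratio R = 1/(1 − f) ≈ 1/0.8906 ≈ 1.1228.
Each bolus raises the concentration by D/Vd = 1583/29 ≈ 54.586 mg/L.
Steady-state peak Cmax,ss = C₀·R ≈ 54.586 × 1.1228 ≈ 61.289 mg/L.
One interval later, Cmin,ss = Cmax,ss·e^(−kτ) ≈ 61.289 × 0.1094 ≈ 6.705 mg/L.
Trough 6.7 mg/L vs MEC 6 mg/L: adequate.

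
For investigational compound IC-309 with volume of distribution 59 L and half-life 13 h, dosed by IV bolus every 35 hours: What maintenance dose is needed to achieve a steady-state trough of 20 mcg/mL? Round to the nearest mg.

τ/t½ = 35/13 ≈ 2.6923, so f = (1/2)^(35/13) ≈ 0.154716.
Cmin,ss = (D/Vd)·f/(1−f), so D = Cmin,ss·Vd·(1−f)/f.
D = 20 × 59 × (1−f)/f ≈ 20 × 59 × 5.46346 ≈ 6446.88 mg.

6447 mg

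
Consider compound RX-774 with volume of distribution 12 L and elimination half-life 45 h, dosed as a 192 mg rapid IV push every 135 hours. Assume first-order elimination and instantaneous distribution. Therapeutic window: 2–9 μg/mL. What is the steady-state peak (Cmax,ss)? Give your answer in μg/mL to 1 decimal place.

τ = 135 h = 3 half-lives, so f = (1/2)^3 = 0.125.
Accumulation ratio R = 1/(1 − f) = 1/0.875 = 8/7.
Single-dose peak C₀ = D/Vd = 192/12 = 16 μg/mL.
Steady-state peak Cmax,ss = C₀·R = 16 × 8/7 ≈ 18.286 μg/mL.
Peak 18.3 μg/mL vs MTC 9 μg/mL: exceeds toxic threshold.

18.3 μg/mL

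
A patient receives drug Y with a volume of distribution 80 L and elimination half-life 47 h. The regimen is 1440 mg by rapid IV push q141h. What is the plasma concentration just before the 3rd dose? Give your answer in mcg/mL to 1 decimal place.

2.5 mcg/mL

f = (1/2)^(τ/t½) = (1/2)^(141/47) ≈ 0.1250.
C₀ = D/Vd = 1440/80 ≈ 18.000 mcg/mL.
Before the 3rd dose, 2 doses have been given. Superposition: Cmin = C₀·(f + f²).
≈ 18.000 × (0.1250 + 0.0156) ≈ 18.000 × 0.1406 ≈ 2.531 mcg/mL.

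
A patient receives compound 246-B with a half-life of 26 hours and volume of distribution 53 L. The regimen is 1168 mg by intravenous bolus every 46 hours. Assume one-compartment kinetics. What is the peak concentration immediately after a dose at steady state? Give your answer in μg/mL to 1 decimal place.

31.2 μg/mL

Over one 46-h interval, 46/26 ≈ 1.7692 half-lives elapse, leaving f ≈ 0.2934 of each dose.
At steady state, accumulation factor R = 1/(1 − e^(−kτ)) ≈ 1.4152.
Each bolus raises the concentration by D/Vd = 1168/53 ≈ 22.038 μg/mL.
Cmax,ss = C₀/(1 − f) ≈ 22.038/0.7066 ≈ 31.189 μg/mL.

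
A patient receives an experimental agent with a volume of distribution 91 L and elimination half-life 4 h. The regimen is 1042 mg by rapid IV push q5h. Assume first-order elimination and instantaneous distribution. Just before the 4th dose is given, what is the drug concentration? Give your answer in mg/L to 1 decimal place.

7.7 mg/L

f = (1/2)^(τ/t½) = (1/2)^(5/4) ≈ 0.4204.
C₀ = D/Vd = 1042/91 ≈ 11.451 mg/L.
Before the 4th dose, 3 doses have been given. Superposition: Cmin = C₀·(f + f² + … + f^3).
≈ 11.451 × (0.4204 + 0.1767 + 0.0743) ≈ 11.451 × 0.6714 ≈ 7.688 mg/L.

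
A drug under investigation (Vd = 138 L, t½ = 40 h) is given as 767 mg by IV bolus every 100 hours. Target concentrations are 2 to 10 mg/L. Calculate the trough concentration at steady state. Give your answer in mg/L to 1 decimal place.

1.2 mg/L

Over one 100-h interval, 100/40 ≈ 2.5 half-lives elapse, leaving f ≈ 0.1768 of each dose.
Accumulation ratio R = 1/(1 − f) ≈ 1/0.8232 ≈ 1.2148.
Each bolus raises the concentration by D/Vd = 767/138 ≈ 5.558 mg/L.
Cmax,ss = C₀/(1 − f) ≈ 5.558/0.8232 ≈ 6.752 mg/L.
Steady-state trough Cmin,ss = Cmax,ss·f ≈ 6.752 × 0.1768 ≈ 1.194 mg/L.
Trough 1.2 mg/L vs MEC 2 mg/L: subtherapeutic.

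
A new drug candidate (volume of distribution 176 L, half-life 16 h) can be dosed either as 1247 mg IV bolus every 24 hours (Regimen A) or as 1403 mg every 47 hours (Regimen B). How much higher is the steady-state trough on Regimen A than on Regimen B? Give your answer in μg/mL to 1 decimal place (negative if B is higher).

Regimen A: f = (1/2)^(24/16) ≈ 0.3536; Cmin,ss = (1247/176)·f/(1−f) ≈ 3.876 μg/mL.
Regimen B: f = (1/2)^(47/16) ≈ 0.1305; Cmin,ss = (1403/176)·f/(1−f) ≈ 1.196 μg/mL.
Difference ≈ 3.876 − 1.196 ≈ 2.680 μg/mL.

2.7 μg/mL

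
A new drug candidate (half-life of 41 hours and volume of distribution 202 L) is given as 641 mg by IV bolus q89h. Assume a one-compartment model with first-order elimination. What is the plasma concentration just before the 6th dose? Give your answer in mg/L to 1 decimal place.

0.9 mg/L

f = (1/2)^(τ/t½) = (1/2)^(89/41) ≈ 0.2221.
C₀ = D/Vd = 641/202 ≈ 3.173 mg/L.
Before the 6th dose, 5 doses have been given. Superposition: Cmin = C₀·(f + f² + … + f^5).
≈ 3.173 × (0.2221 + 0.0493 + 0.0110 + 0.0024 + 0.0005) ≈ 3.173 × 0.2853 ≈ 0.905 mg/L.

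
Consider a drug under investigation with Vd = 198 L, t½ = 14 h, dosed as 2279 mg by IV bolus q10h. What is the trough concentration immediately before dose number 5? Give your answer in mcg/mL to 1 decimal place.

f = (1/2)^(τ/t½) = (1/2)^(10/14) ≈ 0.6095.
C₀ = D/Vd = 2279/198 ≈ 11.510 mcg/mL.
Before the 5th dose, 4 doses have been given. Superposition: Cmin = C₀·(f + f² + … + f^4).
≈ 11.510 × (0.6095 + 0.3715 + 0.2264 + 0.1380) ≈ 11.510 × 1.3454 ≈ 15.486 mcg/mL.

15.5 mcg/mL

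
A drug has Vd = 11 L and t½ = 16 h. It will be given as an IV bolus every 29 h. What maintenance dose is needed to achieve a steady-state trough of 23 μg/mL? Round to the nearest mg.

τ/t½ = 29/16 ≈ 1.8125, so f = (1/2)^(29/16) ≈ 0.284697.
Cmin,ss = (D/Vd)·f/(1−f), so D = Cmin,ss·Vd·(1−f)/f.
D = 23 × 11 × (1−f)/f ≈ 23 × 11 × 2.51251 ≈ 635.67 mg.

636 mg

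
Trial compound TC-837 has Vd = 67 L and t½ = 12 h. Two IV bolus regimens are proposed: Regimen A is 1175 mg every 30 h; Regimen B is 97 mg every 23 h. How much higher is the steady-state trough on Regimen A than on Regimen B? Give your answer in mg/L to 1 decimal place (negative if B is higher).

Regimen A: f = (1/2)^(30/12) ≈ 0.1768; Cmin,ss = (1175/67)·f/(1−f) ≈ 3.767 mg/L.
Regimen B: f = (1/2)^(23/12) ≈ 0.2649; Cmin,ss = (97/67)·f/(1−f) ≈ 0.522 mg/L.
Difference ≈ 3.767 − 0.522 ≈ 3.245 mg/L.

3.2 mg/L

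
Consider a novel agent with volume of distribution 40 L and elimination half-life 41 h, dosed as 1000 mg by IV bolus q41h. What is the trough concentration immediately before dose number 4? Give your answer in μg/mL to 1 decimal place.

21.9 μg/mL

f = (1/2)^(τ/t½) = (1/2)^(41/41) ≈ 0.5000.
C₀ = D/Vd = 1000/40 ≈ 25.000 μg/mL.
Before the 4th dose, 3 doses have been given. Superposition: Cmin = C₀·(f + f² + … + f^3).
≈ 25.000 × (0.5000 + 0.2500 + 0.1250) ≈ 25.000 × 0.8750 ≈ 21.875 μg/mL.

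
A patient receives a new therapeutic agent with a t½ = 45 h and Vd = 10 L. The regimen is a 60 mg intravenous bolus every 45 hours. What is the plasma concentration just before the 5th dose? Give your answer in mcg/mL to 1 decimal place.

f = (1/2)^(τ/t½) = (1/2)^(45/45) ≈ 0.5000.
C₀ = D/Vd = 60/10 ≈ 6.000 mcg/mL.
Before the 5th dose, 4 doses have been given. Superposition: Cmin = C₀·(f + f² + … + f^4).
≈ 6.000 × (0.5000 + 0.2500 + 0.1250 + 0.0625) ≈ 6.000 × 0.9375 ≈ 5.625 mcg/mL.

5.6 mcg/mL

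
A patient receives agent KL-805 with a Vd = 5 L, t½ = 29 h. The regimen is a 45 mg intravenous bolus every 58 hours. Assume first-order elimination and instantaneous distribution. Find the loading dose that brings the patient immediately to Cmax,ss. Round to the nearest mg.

f = (1/2)^(58/29) ≈ 0.250000; accumulation ratio R = 1/(1−f) ≈ 1.33333.
Loading dose to hit Cmax,ss on first dose: D_load = D_maint·R ≈ 45 × 1.33333 ≈ 60.00 mg.

60 mg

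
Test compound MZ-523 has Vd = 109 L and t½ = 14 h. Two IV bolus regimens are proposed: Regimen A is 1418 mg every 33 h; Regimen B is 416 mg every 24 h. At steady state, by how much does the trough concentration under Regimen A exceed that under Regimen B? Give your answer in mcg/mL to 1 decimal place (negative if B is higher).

Regimen A: f = (1/2)^(33/14) ≈ 0.1952; Cmin,ss = (1418/109)·f/(1−f) ≈ 3.155 mcg/mL.
Regimen B: f = (1/2)^(24/14) ≈ 0.3048; Cmin,ss = (416/109)·f/(1−f) ≈ 1.673 mcg/mL.
Difference ≈ 3.155 − 1.673 ≈ 1.482 mcg/mL.

1.5 mcg/mL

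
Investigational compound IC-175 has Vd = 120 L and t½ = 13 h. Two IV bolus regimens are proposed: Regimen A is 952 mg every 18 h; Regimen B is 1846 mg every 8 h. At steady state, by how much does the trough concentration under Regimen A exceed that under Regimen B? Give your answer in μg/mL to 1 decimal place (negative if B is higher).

-24.0 μg/mL

Regimen A: f = (1/2)^(18/13) ≈ 0.3830; Cmin,ss = (952/120)·f/(1−f) ≈ 4.925 μg/mL.
Regimen B: f = (1/2)^(8/13) ≈ 0.6528; Cmin,ss = (1846/120)·f/(1−f) ≈ 28.924 μg/mL.
Difference ≈ 4.925 − 28.924 ≈ -23.999 μg/mL.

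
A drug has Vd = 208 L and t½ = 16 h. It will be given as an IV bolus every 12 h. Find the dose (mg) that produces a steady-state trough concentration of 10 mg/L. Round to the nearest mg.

1418 mg

τ/t½ = 12/16 ≈ 0.75, so f = (1/2)^(12/16) ≈ 0.594604.
Cmin,ss = (D/Vd)·f/(1−f), so D = Cmin,ss·Vd·(1−f)/f.
D = 10 × 208 × (1−f)/f ≈ 10 × 208 × 0.68179 ≈ 1418.12 mg.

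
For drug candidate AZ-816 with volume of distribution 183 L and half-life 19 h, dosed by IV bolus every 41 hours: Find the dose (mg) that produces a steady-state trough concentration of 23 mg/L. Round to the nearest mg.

14574 mg

τ/t½ = 41/19 ≈ 2.1579, so f = (1/2)^(41/19) ≈ 0.224083.
Cmin,ss = (D/Vd)·f/(1−f), so D = Cmin,ss·Vd·(1−f)/f.
D = 23 × 183 × (1−f)/f ≈ 23 × 183 × 3.46263 ≈ 14574.21 mg.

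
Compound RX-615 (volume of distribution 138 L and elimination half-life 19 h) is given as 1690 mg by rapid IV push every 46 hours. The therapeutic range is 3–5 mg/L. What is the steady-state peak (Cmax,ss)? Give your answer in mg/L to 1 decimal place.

15.1 mg/L

k = ln2/t½ = ln2/19 ≈ 0.036481 h⁻¹; fraction remaining f = e^(−kτ) = e^(−0.036481×46) ≈ 0.1867.
Accumulation ratio R = 1/(1 − f) ≈ 1/0.8133 ≈ 1.2296.
Single-dose peak C₀ = D/Vd = 1690/138 ≈ 12.246 mg/L.
Steady-state peak Cmax,ss = C₀·R ≈ 12.246 × 1.2296 ≈ 15.058 mg/L.
Peak 15.1 mg/L vs MTC 5 mg/L: exceeds toxic threshold.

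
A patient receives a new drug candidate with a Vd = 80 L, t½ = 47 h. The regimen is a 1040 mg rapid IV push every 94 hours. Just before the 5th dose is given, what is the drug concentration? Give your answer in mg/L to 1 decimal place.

f = (1/2)^(τ/t½) = (1/2)^(94/47) ≈ 0.2500.
C₀ = D/Vd = 1040/80 ≈ 13.000 mg/L.
Before the 5th dose, 4 doses have been given. Superposition: Cmin = C₀·(f + f² + … + f^4).
≈ 13.000 × (0.2500 + 0.0625 + 0.0156 + 0.0039) ≈ 13.000 × 0.3320 ≈ 4.316 mg/L.

4.3 mg/L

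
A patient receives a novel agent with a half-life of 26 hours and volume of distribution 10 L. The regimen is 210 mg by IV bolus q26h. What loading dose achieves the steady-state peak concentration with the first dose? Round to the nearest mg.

f = (1/2)^(26/26) ≈ 0.500000; accumulation ratio R = 1/(1−f) ≈ 2.00000.
Loading dose to hit Cmax,ss on first dose: D_load = D_maint·R ≈ 210 × 2.00000 ≈ 420.00 mg.

420 mg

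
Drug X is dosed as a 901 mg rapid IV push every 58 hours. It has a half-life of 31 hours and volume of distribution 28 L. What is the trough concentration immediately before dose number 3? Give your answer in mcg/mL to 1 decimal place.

f = (1/2)^(τ/t½) = (1/2)^(58/31) ≈ 0.2734.
C₀ = D/Vd = 901/28 ≈ 32.179 mcg/mL.
Before the 3rd dose, 2 doses have been given. Superposition: Cmin = C₀·(f + f²).
≈ 32.179 × (0.2734 + 0.0747) ≈ 32.179 × 0.3481 ≈ 11.202 mcg/mL.

11.2 mcg/mL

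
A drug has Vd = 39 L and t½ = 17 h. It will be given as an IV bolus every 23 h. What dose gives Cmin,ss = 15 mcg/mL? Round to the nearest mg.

909 mg

τ/t½ = 23/17 ≈ 1.3529, so f = (1/2)^(23/17) ≈ 0.391493.
Cmin,ss = (D/Vd)·f/(1−f), so D = Cmin,ss·Vd·(1−f)/f.
D = 15 × 39 × (1−f)/f ≈ 15 × 39 × 1.55432 ≈ 909.28 mg.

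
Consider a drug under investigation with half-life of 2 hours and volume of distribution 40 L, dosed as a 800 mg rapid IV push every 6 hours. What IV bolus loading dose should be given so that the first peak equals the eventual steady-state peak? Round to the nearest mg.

914 mg

f = (1/2)^(6/2) ≈ 0.125000; accumulation ratio R = 1/(1−f) ≈ 1.14286.
Loading dose to hit Cmax,ss on first dose: D_load = D_maint·R ≈ 800 × 1.14286 ≈ 914.29 mg.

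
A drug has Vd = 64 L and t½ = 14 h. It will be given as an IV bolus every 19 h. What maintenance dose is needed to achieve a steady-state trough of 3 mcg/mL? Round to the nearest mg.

τ/t½ = 19/14 ≈ 1.3571, so f = (1/2)^(19/14) ≈ 0.390355.
Cmin,ss = (D/Vd)·f/(1−f), so D = Cmin,ss·Vd·(1−f)/f.
D = 3 × 64 × (1−f)/f ≈ 3 × 64 × 1.56177 ≈ 299.86 mg.

300 mg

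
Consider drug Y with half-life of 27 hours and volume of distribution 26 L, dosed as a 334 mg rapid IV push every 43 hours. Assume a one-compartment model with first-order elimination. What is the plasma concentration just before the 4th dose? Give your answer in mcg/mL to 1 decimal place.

6.1 mcg/mL

f = (1/2)^(τ/t½) = (1/2)^(43/27) ≈ 0.3316.
C₀ = D/Vd = 334/26 ≈ 12.846 mcg/mL.
Before the 4th dose, 3 doses have been given. Superposition: Cmin = C₀·(f + f² + … + f^3).
≈ 12.846 × (0.3316 + 0.1100 + 0.0365) ≈ 12.846 × 0.4781 ≈ 6.142 mcg/mL.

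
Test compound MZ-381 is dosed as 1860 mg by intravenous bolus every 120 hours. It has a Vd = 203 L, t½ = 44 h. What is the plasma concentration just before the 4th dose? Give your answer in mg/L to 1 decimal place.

f = (1/2)^(τ/t½) = (1/2)^(120/44) ≈ 0.1510.
C₀ = D/Vd = 1860/203 ≈ 9.163 mg/L.
Before the 4th dose, 3 doses have been given. Superposition: Cmin = C₀·(f + f² + … + f^3).
≈ 9.163 × (0.1510 + 0.0228 + 0.0034) ≈ 9.163 × 0.1772 ≈ 1.624 mg/L.

1.6 mg/L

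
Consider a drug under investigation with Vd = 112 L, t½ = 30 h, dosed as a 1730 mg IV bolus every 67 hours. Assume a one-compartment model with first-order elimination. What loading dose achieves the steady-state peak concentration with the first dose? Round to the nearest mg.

2197 mg

f = (1/2)^(67/30) ≈ 0.212667; accumulation ratio R = 1/(1−f) ≈ 1.27011.
Loading dose to hit Cmax,ss on first dose: D_load = D_maint·R ≈ 1730 × 1.27011 ≈ 2197.29 mg.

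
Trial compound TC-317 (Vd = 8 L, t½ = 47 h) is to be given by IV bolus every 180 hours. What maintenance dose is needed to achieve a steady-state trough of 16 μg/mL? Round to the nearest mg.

1692 mg

τ/t½ = 180/47 ≈ 3.8298, so f = (1/2)^(180/47) ≈ 0.070327.
Cmin,ss = (D/Vd)·f/(1−f), so D = Cmin,ss·Vd·(1−f)/f.
D = 16 × 8 × (1−f)/f ≈ 16 × 8 × 13.21929 ≈ 1692.07 mg.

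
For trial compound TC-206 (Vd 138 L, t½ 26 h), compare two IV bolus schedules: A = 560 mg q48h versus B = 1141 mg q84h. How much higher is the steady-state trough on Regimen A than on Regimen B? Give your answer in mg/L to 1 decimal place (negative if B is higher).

0.6 mg/L

Regimen A: f = (1/2)^(48/26) ≈ 0.2781; Cmin,ss = (560/138)·f/(1−f) ≈ 1.563 mg/L.
Regimen B: f = (1/2)^(84/26) ≈ 0.1065; Cmin,ss = (1141/138)·f/(1−f) ≈ 0.986 mg/L.
Difference ≈ 1.563 − 0.986 ≈ 0.577 mg/L.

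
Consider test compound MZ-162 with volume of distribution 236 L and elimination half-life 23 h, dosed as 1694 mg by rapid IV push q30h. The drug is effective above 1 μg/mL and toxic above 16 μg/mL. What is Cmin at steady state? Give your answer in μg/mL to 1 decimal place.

4.9 μg/mL

k = ln2/t½ = ln2/23 ≈ 0.030137 h⁻¹; fraction remaining f = e^(−kτ) = e^(−0.030137×30) ≈ 0.4049.
Single-dose peak C₀ = D/Vd = 1694/236 ≈ 7.178 μg/mL.
Steady-state trough Cmin,ss = C₀·f/(1−f) ≈ 7.178 × 0.4049/0.5951 ≈ 4.884 μg/mL.
Trough 4.9 μg/mL vs MEC 1 μg/mL: adequate.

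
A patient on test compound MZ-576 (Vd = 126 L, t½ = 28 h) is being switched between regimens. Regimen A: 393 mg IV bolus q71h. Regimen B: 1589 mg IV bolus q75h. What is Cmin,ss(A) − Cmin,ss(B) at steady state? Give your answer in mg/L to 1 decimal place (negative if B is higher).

Regimen A: f = (1/2)^(71/28) ≈ 0.1725; Cmin,ss = (393/126)·f/(1−f) ≈ 0.650 mg/L.
Regimen B: f = (1/2)^(75/28) ≈ 0.1562; Cmin,ss = (1589/126)·f/(1−f) ≈ 2.335 mg/L.
Difference ≈ 0.650 − 2.335 ≈ -1.685 mg/L.

-1.7 mg/L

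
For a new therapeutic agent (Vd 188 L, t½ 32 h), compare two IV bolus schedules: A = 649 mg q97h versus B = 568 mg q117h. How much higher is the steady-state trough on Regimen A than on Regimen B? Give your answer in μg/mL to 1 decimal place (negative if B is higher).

Regimen A: f = (1/2)^(97/32) ≈ 0.1223; Cmin,ss = (649/188)·f/(1−f) ≈ 0.481 μg/mL.
Regimen B: f = (1/2)^(117/32) ≈ 0.0793; Cmin,ss = (568/188)·f/(1−f) ≈ 0.260 μg/mL.
Difference ≈ 0.481 − 0.260 ≈ 0.221 μg/mL.

0.2 μg/mL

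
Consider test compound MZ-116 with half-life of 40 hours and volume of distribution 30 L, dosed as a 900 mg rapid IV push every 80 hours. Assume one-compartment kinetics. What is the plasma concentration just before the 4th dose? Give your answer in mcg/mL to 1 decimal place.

f = (1/2)^(τ/t½) = (1/2)^(80/40) ≈ 0.2500.
C₀ = D/Vd = 900/30 ≈ 30.000 mcg/mL.
Before the 4th dose, 3 doses have been given. Superposition: Cmin = C₀·(f + f² + … + f^3).
≈ 30.000 × (0.2500 + 0.0625 + 0.0156) ≈ 30.000 × 0.3281 ≈ 9.843 mcg/mL.

9.8 mcg/mL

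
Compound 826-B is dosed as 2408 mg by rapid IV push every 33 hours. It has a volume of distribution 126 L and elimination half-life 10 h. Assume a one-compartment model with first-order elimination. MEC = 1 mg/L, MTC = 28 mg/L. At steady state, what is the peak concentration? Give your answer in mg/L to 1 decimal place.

Over one 33-h interval, 33/10 ≈ 3.3 half-lives elapse, leaving f ≈ 0.1015 of each dose.
Accumulation ratio R = 1/(1 − f) ≈ 1/0.8985 ≈ 1.1130.
Each bolus raises the concentration by D/Vd = 2408/126 ≈ 19.111 mg/L.
Steady-state peak Cmax,ss = C₀·R ≈ 19.111 × 1.1130 ≈ 21.271 mg/L.
Peak 21.3 mg/L vs MTC 28 mg/L: below toxic threshold.

21.3 mg/L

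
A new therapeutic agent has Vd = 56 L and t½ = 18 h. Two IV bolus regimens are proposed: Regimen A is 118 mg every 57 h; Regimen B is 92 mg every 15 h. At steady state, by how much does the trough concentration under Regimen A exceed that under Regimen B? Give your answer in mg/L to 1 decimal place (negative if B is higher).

Regimen A: f = (1/2)^(57/18) ≈ 0.1114; Cmin,ss = (118/56)·f/(1−f) ≈ 0.264 mg/L.
Regimen B: f = (1/2)^(15/18) ≈ 0.5612; Cmin,ss = (92/56)·f/(1−f) ≈ 2.101 mg/L.
Difference ≈ 0.264 − 2.101 ≈ -1.837 mg/L.

-1.8 mg/L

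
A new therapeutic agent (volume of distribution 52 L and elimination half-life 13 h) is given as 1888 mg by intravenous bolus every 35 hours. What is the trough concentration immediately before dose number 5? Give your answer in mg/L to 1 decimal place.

f = (1/2)^(τ/t½) = (1/2)^(35/13) ≈ 0.1547.
C₀ = D/Vd = 1888/52 ≈ 36.308 mg/L.
Before the 5th dose, 4 doses have been given. Superposition: Cmin = C₀·(f + f² + … + f^4).
≈ 36.308 × (0.1547 + 0.0239 + 0.0037 + 0.0006) ≈ 36.308 × 0.1829 ≈ 6.641 mg/L.

6.6 mg/L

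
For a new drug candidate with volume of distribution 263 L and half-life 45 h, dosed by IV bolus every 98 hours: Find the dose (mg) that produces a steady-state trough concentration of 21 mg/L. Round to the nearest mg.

19466 mg

τ/t½ = 98/45 ≈ 2.1778, so f = (1/2)^(98/45) ≈ 0.221016.
Cmin,ss = (D/Vd)·f/(1−f), so D = Cmin,ss·Vd·(1−f)/f.
D = 21 × 263 × (1−f)/f ≈ 21 × 263 × 3.52456 ≈ 19466.14 mg.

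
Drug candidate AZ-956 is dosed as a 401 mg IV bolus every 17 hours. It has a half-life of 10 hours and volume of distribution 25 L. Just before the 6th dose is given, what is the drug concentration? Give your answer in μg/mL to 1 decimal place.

7.1 μg/mL

f = (1/2)^(τ/t½) = (1/2)^(17/10) ≈ 0.3078.
C₀ = D/Vd = 401/25 ≈ 16.040 μg/mL.
Before the 6th dose, 5 doses have been given. Superposition: Cmin = C₀·(f + f² + … + f^5).
≈ 16.040 × (0.3078 + 0.0947 + 0.0292 + 0.0090 + 0.0028) ≈ 16.040 × 0.4435 ≈ 7.114 μg/mL.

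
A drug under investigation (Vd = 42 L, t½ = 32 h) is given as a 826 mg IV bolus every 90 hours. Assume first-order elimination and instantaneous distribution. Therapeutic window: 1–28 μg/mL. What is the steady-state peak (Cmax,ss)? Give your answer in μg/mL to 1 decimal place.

22.9 μg/mL

τ/t½ = 90/32 ≈ 2.8125, so fraction remaining f = (1/2)^(90/32) ≈ 0.1423.
Accumulation ratio R = 1/(1 − f) ≈ 1/0.8577 ≈ 1.1659.
Single-dose peak C₀ = D/Vd = 826/42 ≈ 19.667 μg/mL.
Steady-state peak Cmax,ss = C₀·R ≈ 19.667 × 1.1659 ≈ 22.930 μg/mL.
Peak 22.9 μg/mL vs MTC 28 μg/mL: below toxic threshold.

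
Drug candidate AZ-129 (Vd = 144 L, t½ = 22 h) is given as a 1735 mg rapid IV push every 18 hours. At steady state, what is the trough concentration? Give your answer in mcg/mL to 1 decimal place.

15.8 mcg/mL

k = ln2/t½ = ln2/22 ≈ 0.031507 h⁻¹; fraction remaining f = e^(−kτ) = e^(−0.031507×18) ≈ 0.5672.
Accumulation ratio R = 1/(1 − f) ≈ 1/0.4328 ≈ 2.3105.
Single-dose peak C₀ = D/Vd = 1735/144 ≈ 12.049 mcg/mL.
Steady-state peak Cmax,ss = C₀·R ≈ 12.049 × 2.3105 ≈ 27.839 mcg/mL.
Steady-state trough Cmin,ss = Cmax,ss·f ≈ 27.839 × 0.5672 ≈ 15.790 mcg/mL.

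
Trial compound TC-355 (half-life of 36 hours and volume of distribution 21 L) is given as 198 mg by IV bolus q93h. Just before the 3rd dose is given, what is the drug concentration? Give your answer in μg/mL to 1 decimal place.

f = (1/2)^(τ/t½) = (1/2)^(93/36) ≈ 0.1669.
C₀ = D/Vd = 198/21 ≈ 9.429 μg/mL.
Before the 3rd dose, 2 doses have been given. Superposition: Cmin = C₀·(f + f²).
≈ 9.429 × (0.1669 + 0.0279) ≈ 9.429 × 0.1948 ≈ 1.837 μg/mL.

1.8 μg/mL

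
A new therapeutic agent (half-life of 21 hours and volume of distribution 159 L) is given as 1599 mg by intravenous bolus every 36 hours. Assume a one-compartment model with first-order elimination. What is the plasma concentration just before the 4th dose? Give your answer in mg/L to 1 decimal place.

4.3 mg/L

f = (1/2)^(τ/t½) = (1/2)^(36/21) ≈ 0.3048.
C₀ = D/Vd = 1599/159 ≈ 10.057 mg/L.
Before the 4th dose, 3 doses have been given. Superposition: Cmin = C₀·(f + f² + … + f^3).
≈ 10.057 × (0.3048 + 0.0929 + 0.0283) ≈ 10.057 × 0.4260 ≈ 4.284 mg/L.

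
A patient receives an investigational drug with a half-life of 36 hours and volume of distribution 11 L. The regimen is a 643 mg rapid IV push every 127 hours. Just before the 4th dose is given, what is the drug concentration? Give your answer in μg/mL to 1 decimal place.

5.5 μg/mL

f = (1/2)^(τ/t½) = (1/2)^(127/36) ≈ 0.0867.
C₀ = D/Vd = 643/11 ≈ 58.455 μg/mL.
Before the 4th dose, 3 doses have been given. Superposition: Cmin = C₀·(f + f² + … + f^3).
≈ 58.455 × (0.0867 + 0.0075 + 0.0007) ≈ 58.455 × 0.0949 ≈ 5.547 μg/mL.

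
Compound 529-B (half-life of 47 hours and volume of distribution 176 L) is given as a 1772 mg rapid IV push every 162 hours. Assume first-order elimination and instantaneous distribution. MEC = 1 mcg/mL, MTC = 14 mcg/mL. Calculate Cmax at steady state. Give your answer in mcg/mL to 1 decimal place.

Over one 162-h interval, 162/47 ≈ 3.4468 half-lives elapse, leaving f ≈ 0.0917 of each dose.
Accumulation ratio R = 1/(1 − f) ≈ 1/0.9083 ≈ 1.1010.
Single-dose peak C₀ = D/Vd = 1772/176 ≈ 10.068 mcg/mL.
Steady-state peak Cmax,ss = C₀·R ≈ 10.068 × 1.1010 ≈ 11.085 mcg/mL.
Peak 11.1 mcg/mL vs MTC 14 mcg/mL: below toxic threshold.

11.1 mcg/mL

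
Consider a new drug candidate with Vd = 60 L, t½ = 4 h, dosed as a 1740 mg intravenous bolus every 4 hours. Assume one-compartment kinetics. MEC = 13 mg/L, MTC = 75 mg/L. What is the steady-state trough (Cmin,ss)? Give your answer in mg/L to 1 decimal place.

29.0 mg/L

The dosing interval is 1 half-life, so f = 2^(−1) = 0.5.
At steady state, R = 1/(1 − 0.5) = 2/1.
Single-dose peak C₀ = D/Vd = 1740/60 = 29 mg/L.
Steady-state peak Cmax,ss = C₀·R = 29 × 2/1 ≈ 58.000 mg/L.
Steady-state trough Cmin,ss = Cmax,ss·f ≈ 58.000 × 0.5 ≈ 29.000 mg/L.
Trough 29.0 mg/L vs MEC 13 mg/L: adequate.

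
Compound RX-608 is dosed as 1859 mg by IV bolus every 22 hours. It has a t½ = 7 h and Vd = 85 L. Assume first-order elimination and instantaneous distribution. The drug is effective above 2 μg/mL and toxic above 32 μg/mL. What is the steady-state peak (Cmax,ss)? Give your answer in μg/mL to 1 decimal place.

24.7 μg/mL

Over one 22-h interval, 22/7 ≈ 3.1429 half-lives elapse, leaving f ≈ 0.1132 of each dose.
Accumulation ratio R = 1/(1 − f) ≈ 1/0.8868 ≈ 1.1276.
Single-dose peak C₀ = D/Vd = 1859/85 ≈ 21.871 μg/mL.
Steady-state peak Cmax,ss = C₀·R ≈ 21.871 × 1.1276 ≈ 24.662 μg/mL.
Peak 24.7 μg/mL vs MTC 32 μg/mL: below toxic threshold.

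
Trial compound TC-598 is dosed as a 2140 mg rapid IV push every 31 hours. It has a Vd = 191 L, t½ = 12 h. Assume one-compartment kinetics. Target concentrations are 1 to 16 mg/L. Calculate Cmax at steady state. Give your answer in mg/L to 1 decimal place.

13.4 mg/L

Over one 31-h interval, 31/12 ≈ 2.5833 half-lives elapse, leaving f ≈ 0.1669 of each dose.
At steady state, accumulation factor R = 1/(1 − e^(−kτ)) ≈ 1.2003.
Each bolus raises the concentration by D/Vd = 2140/191 ≈ 11.204 mg/L.
Cmax,ss = C₀/(1 − f) ≈ 11.204/0.8331 ≈ 13.449 mg/L.
Peak 13.4 mg/L vs MTC 16 mg/L: below toxic threshold.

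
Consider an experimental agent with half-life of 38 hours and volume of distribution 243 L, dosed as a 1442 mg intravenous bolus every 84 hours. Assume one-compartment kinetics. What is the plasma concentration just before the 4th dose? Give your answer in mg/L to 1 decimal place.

1.6 mg/L

f = (1/2)^(τ/t½) = (1/2)^(84/38) ≈ 0.2161.
C₀ = D/Vd = 1442/243 ≈ 5.934 mg/L.
Before the 4th dose, 3 doses have been given. Superposition: Cmin = C₀·(f + f² + … + f^3).
≈ 5.934 × (0.2161 + 0.0467 + 0.0101) ≈ 5.934 × 0.2729 ≈ 1.619 mg/L.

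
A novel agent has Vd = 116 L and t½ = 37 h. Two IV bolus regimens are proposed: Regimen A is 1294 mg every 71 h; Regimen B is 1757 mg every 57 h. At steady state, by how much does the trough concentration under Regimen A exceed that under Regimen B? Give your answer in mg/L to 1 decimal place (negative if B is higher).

Regimen A: f = (1/2)^(71/37) ≈ 0.2645; Cmin,ss = (1294/116)·f/(1−f) ≈ 4.012 mg/L.
Regimen B: f = (1/2)^(57/37) ≈ 0.3438; Cmin,ss = (1757/116)·f/(1−f) ≈ 7.936 mg/L.
Difference ≈ 4.012 − 7.936 ≈ -3.924 mg/L.

-3.9 mg/L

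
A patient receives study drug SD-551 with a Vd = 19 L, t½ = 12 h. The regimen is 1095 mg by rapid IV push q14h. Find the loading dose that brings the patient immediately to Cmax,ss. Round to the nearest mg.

f = (1/2)^(14/12) ≈ 0.445449; accumulation ratio R = 1/(1−f) ≈ 1.80326.
Loading dose to hit Cmax,ss on first dose: D_load = D_maint·R ≈ 1095 × 1.80326 ≈ 1974.57 mg.

1975 mg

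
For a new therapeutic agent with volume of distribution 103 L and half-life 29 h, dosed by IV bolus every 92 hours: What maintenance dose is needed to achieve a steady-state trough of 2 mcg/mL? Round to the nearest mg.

1651 mg

τ/t½ = 92/29 ≈ 3.1724, so f = (1/2)^(92/29) ≈ 0.110920.
Cmin,ss = (D/Vd)·f/(1−f), so D = Cmin,ss·Vd·(1−f)/f.
D = 2 × 103 × (1−f)/f ≈ 2 × 103 × 8.01551 ≈ 1651.20 mg.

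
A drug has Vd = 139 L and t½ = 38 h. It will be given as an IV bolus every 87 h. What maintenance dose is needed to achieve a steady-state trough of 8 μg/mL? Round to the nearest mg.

4324 mg

τ/t½ = 87/38 ≈ 2.2895, so f = (1/2)^(87/38) ≈ 0.204550.
Cmin,ss = (D/Vd)·f/(1−f), so D = Cmin,ss·Vd·(1−f)/f.
D = 8 × 139 × (1−f)/f ≈ 8 × 139 × 3.88878 ≈ 4324.32 mg.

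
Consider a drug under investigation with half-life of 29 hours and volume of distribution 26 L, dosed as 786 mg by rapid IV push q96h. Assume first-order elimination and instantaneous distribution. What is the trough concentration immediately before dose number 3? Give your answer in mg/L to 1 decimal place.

f = (1/2)^(τ/t½) = (1/2)^(96/29) ≈ 0.1008.
C₀ = D/Vd = 786/26 ≈ 30.231 mg/L.
Before the 3rd dose, 2 doses have been given. Superposition: Cmin = C₀·(f + f²).
≈ 30.231 × (0.1008 + 0.0102) ≈ 30.231 × 0.1110 ≈ 3.356 mg/L.

3.4 mg/L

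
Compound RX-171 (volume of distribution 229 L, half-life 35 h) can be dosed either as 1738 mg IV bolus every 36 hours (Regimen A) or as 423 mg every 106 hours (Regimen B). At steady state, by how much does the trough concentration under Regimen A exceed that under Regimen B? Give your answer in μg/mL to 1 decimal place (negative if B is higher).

7.0 μg/mL

Regimen A: f = (1/2)^(36/35) ≈ 0.4902; Cmin,ss = (1738/229)·f/(1−f) ≈ 7.298 μg/mL.
Regimen B: f = (1/2)^(106/35) ≈ 0.1225; Cmin,ss = (423/229)·f/(1−f) ≈ 0.258 μg/mL.
Difference ≈ 7.298 − 0.258 ≈ 7.040 μg/mL.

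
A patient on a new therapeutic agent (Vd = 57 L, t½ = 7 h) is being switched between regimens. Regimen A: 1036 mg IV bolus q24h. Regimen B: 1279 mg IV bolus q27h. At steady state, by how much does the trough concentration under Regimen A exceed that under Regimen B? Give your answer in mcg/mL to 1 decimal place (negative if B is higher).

0.2 mcg/mL

Regimen A: f = (1/2)^(24/7) ≈ 0.0929; Cmin,ss = (1036/57)·f/(1−f) ≈ 1.861 mcg/mL.
Regimen B: f = (1/2)^(27/7) ≈ 0.0690; Cmin,ss = (1279/57)·f/(1−f) ≈ 1.663 mcg/mL.
Difference ≈ 1.861 − 1.663 ≈ 0.198 mcg/mL.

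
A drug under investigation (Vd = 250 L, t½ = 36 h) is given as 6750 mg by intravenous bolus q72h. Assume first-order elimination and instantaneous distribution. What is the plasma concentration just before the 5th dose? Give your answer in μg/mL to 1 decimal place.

f = (1/2)^(τ/t½) = (1/2)^(72/36) ≈ 0.2500.
C₀ = D/Vd = 6750/250 ≈ 27.000 μg/mL.
Before the 5th dose, 4 doses have been given. Superposition: Cmin = C₀·(f + f² + … + f^4).
≈ 27.000 × (0.2500 + 0.0625 + 0.0156 + 0.0039) ≈ 27.000 × 0.3320 ≈ 8.964 μg/mL.

9.0 μg/mL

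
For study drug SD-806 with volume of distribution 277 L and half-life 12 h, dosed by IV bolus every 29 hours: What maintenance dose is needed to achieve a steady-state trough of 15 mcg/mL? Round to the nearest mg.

τ/t½ = 29/12 ≈ 2.4167, so f = (1/2)^(29/12) ≈ 0.187288.
Cmin,ss = (D/Vd)·f/(1−f), so D = Cmin,ss·Vd·(1−f)/f.
D = 15 × 277 × (1−f)/f ≈ 15 × 277 × 4.33937 ≈ 18030.08 mg.

18030 mg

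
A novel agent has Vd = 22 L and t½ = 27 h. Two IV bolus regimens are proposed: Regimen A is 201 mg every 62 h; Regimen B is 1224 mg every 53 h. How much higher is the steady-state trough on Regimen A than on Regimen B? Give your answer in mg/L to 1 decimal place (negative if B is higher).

Regimen A: f = (1/2)^(62/27) ≈ 0.2036; Cmin,ss = (201/22)·f/(1−f) ≈ 2.336 mg/L.
Regimen B: f = (1/2)^(53/27) ≈ 0.2565; Cmin,ss = (1224/22)·f/(1−f) ≈ 19.194 mg/L.
Difference ≈ 2.336 − 19.194 ≈ -16.858 mg/L.

-16.9 mg/L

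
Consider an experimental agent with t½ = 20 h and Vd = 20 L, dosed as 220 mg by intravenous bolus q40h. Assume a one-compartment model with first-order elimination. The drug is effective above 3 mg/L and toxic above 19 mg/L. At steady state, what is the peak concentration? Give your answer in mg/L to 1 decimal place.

14.7 mg/L

τ = 40 h = 2 half-lives, so f = (1/2)^2 = 0.25.
At steady state, R = 1/(1 − 0.25) = 4/3.
Single-dose peak C₀ = D/Vd = 220/20 = 11 mg/L.
Steady-state peak Cmax,ss = C₀·R = 11 × 4/3 ≈ 14.667 mg/L.
Peak 14.7 mg/L vs MTC 19 mg/L: below toxic threshold.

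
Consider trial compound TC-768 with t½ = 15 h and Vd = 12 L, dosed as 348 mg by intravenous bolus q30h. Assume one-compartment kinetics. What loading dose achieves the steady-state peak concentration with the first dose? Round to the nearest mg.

f = (1/2)^(30/15) ≈ 0.250000; accumulation ratio R = 1/(1−f) ≈ 1.33333.
Loading dose to hit Cmax,ss on first dose: D_load = D_maint·R ≈ 348 × 1.33333 ≈ 464.00 mg.

464 mg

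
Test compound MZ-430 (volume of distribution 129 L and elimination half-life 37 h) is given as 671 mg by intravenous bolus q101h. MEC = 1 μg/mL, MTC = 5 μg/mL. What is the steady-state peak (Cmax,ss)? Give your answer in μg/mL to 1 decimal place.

τ/t½ = 101/37 ≈ 2.7297, so fraction remaining f = (1/2)^(101/37) ≈ 0.1508.
Accumulation ratio R = 1/(1 − f) ≈ 1/0.8492 ≈ 1.1776.
Single-dose peak C₀ = D/Vd = 671/129 ≈ 5.202 μg/mL.
Cmax,ss = C₀/(1 − f) ≈ 5.202/0.8492 ≈ 6.126 μg/mL.
Peak 6.1 μg/mL vs MTC 5 μg/mL: exceeds toxic threshold.

6.1 μg/mL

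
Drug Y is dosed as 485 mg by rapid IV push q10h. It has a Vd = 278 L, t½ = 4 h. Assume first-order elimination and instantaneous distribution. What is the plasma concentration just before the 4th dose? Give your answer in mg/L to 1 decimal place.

f = (1/2)^(τ/t½) = (1/2)^(10/4) ≈ 0.1768.
C₀ = D/Vd = 485/278 ≈ 1.745 mg/L.
Before the 4th dose, 3 doses have been given. Superposition: Cmin = C₀·(f + f² + … + f^3).
≈ 1.745 × (0.1768 + 0.0313 + 0.0055) ≈ 1.745 × 0.2136 ≈ 0.373 mg/L.

0.4 mg/L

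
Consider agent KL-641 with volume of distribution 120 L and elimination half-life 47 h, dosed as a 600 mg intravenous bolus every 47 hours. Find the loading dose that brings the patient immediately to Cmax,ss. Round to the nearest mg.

1200 mg

f = (1/2)^(47/47) ≈ 0.500000; accumulation ratio R = 1/(1−f) ≈ 2.00000.
Loading dose to hit Cmax,ss on first dose: D_load = D_maint·R ≈ 600 × 2.00000 ≈ 1200.00 mg.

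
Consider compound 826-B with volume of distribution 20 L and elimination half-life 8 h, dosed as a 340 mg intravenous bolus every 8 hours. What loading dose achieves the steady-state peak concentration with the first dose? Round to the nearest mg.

680 mg

f = (1/2)^(8/8) ≈ 0.500000; accumulation ratio R = 1/(1−f) ≈ 2.00000.
Loading dose to hit Cmax,ss on first dose: D_load = D_maint·R ≈ 340 × 2.00000 ≈ 680.00 mg.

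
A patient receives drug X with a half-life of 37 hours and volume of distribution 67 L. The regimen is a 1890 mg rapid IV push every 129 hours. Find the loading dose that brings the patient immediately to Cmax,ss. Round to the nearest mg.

f = (1/2)^(129/37) ≈ 0.089220; accumulation ratio R = 1/(1−f) ≈ 1.09796.
Loading dose to hit Cmax,ss on first dose: D_load = D_maint·R ≈ 1890 × 1.09796 ≈ 2075.14 mg.

2075 mg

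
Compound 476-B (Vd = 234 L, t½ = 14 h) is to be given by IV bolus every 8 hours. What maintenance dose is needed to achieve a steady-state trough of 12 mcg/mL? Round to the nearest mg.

1365 mg

τ/t½ = 8/14 ≈ 0.57143, so f = (1/2)^(8/14) ≈ 0.672950.
Cmin,ss = (D/Vd)·f/(1−f), so D = Cmin,ss·Vd·(1−f)/f.
D = 12 × 234 × (1−f)/f ≈ 12 × 234 × 0.48599 ≈ 1364.66 mg.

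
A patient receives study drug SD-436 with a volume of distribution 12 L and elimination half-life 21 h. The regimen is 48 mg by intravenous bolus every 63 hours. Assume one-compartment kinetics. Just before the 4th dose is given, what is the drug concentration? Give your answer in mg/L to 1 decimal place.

f = (1/2)^(τ/t½) = (1/2)^(63/21) ≈ 0.1250.
C₀ = D/Vd = 48/12 ≈ 4.000 mg/L.
Before the 4th dose, 3 doses have been given. Superposition: Cmin = C₀·(f + f² + … + f^3).
≈ 4.000 × (0.1250 + 0.0156 + 0.0020) ≈ 4.000 × 0.1426 ≈ 0.570 mg/L.

0.6 mg/L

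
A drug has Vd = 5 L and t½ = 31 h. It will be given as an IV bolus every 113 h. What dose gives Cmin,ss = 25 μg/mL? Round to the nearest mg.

τ/t½ = 113/31 ≈ 3.6452, so f = (1/2)^(113/31) ≈ 0.079928.
Cmin,ss = (D/Vd)·f/(1−f), so D = Cmin,ss·Vd·(1−f)/f.
D = 25 × 5 × (1−f)/f ≈ 25 × 5 × 11.51126 ≈ 1438.91 mg.

1439 mg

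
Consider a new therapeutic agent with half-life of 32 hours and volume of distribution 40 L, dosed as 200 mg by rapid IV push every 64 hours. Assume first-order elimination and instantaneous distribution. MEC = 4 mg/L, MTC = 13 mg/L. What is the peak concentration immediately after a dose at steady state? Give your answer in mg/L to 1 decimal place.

6.7 mg/L

τ = 64 h = 2 half-lives, so f = (1/2)^2 = 0.25.
At steady state, R = 1/(1 − 0.25) = 4/3.
Single-dose peak C₀ = D/Vd = 200/40 = 5 mg/L.
Steady-state peak Cmax,ss = C₀·R = 5 × 4/3 ≈ 6.667 mg/L.
Peak 6.7 mg/L vs MTC 13 mg/L: below toxic threshold.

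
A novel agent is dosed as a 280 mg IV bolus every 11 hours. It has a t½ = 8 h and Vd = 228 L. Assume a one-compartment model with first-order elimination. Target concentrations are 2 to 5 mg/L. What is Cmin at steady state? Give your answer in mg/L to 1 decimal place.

k = ln2/t½ = ln2/8 ≈ 0.086643 h⁻¹; fraction remaining f = e^(−kτ) = e^(−0.086643×11) ≈ 0.3856.
Accumulation ratio R = 1/(1 − f) ≈ 1/0.6144 ≈ 1.6276.
Each bolus raises the concentration by D/Vd = 280/228 ≈ 1.228 mg/L.
Steady-state peak Cmax,ss = C₀·R ≈ 1.228 × 1.6276 ≈ 1.999 mg/L.
Steady-state trough Cmin,ss = Cmax,ss·f ≈ 1.999 × 0.3856 ≈ 0.771 mg/L.
Trough 0.8 mg/L vs MEC 2 mg/L: subtherapeutic.

0.8 mg/L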